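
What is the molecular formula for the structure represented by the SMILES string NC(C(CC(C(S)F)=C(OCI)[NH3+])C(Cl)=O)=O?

C8H12ClFIN2O3S+

Heavy atoms from the SMILES: 8 C, 1 Cl, 1 F, 1 I, 2 N, 3 O, 1 S.
Implicit hydrogens by atom environment:
  4 × C: no H
  3 × O: no H
  2 × C: 2 H each → 4
  2 × C: 1 H each → 2
  1 × Cl: no H
  1 × F: no H
  1 × I: no H
  1 × N (charge +1): 3 H
  1 × N: 2 H
  1 × S: 1 H
  Total hydrogens = 12.
Net charge +1.
Molecular formula: C8H12ClFIN2O3S+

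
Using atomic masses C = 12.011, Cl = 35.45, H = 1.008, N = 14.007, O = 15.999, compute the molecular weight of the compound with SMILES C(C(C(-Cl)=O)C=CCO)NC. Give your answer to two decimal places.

177.63

Molecular formula: C7H12ClNO2.
M = 7×12.011 + 1×35.45 + 12×1.008 + 1×14.007 + 2×15.999 = 177.63 g/mol.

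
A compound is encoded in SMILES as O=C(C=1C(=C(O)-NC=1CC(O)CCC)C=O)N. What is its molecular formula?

Heavy atoms from the SMILES: 11 C, 2 N, 4 O.
Implicit hydrogens by atom environment:
  4 × C (aromatic): no H
  3 × C: 2 H each → 6
  2 × C: 1 H each → 2
  2 × O: 1 H each → 2
  2 × O: no H
  1 × C: 3 H
  1 × C: no H
  1 × N: 2 H
  1 × N (aromatic): 1 H
  Total hydrogens = 16.
Molecular formula: C11H16N2O4

C11H16N2O4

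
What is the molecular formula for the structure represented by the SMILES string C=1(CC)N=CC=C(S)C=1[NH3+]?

C7H11N2S+

Heavy atoms from the SMILES: 7 C, 2 N, 1 S.
Implicit hydrogens by atom environment:
  3 × C (aromatic): no H
  2 × C (aromatic): 1 H each → 2
  1 × C: 3 H
  1 × C: 2 H
  1 × N (charge +1): 3 H
  1 × N (aromatic): no H
  1 × S: 1 H
  Total hydrogens = 11.
Net charge +1.
Molecular formula: C7H11N2S+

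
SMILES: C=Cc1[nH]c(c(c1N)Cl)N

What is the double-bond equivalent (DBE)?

4

Molecular formula from the SMILES: C6H8ClN3.
DoU = (2C + 2 + N − H − X)/2 = (2·6 + 2 + 3 − 8 − 1)/2 = 8/2 = 4.
(Structurally: 1 ring(s) + 3 π bond(s) = 4.)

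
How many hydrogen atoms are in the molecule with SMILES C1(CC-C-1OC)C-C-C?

Hydrogens are implicit in SMILES; fill each atom to its normal valence:
  4 × C: 2 H each → 8
  2 × C: 3 H each → 6
  2 × C: 1 H each → 2
  1 × O: no H
  Total hydrogens = 16.

16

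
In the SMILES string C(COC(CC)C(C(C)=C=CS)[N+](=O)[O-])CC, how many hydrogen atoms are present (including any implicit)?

21

Hydrogens are implicit in SMILES; fill each atom to its normal valence:
  4 × C: 2 H each → 8
  3 × C: 3 H each → 9
  3 × C: 1 H each → 3
  2 × C: no H
  2 × O: no H
  1 × N (charge +1): no H
  1 × O (charge -1): no H
  1 × S: 1 H
  Total hydrogens = 21.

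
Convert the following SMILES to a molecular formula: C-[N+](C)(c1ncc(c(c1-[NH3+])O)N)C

[C8H16N4O]2+

Heavy atoms from the SMILES: 8 C, 4 N, 1 O.
Implicit hydrogens by atom environment:
  4 × C (aromatic): no H
  3 × C: 3 H each → 9
  1 × C (aromatic): 1 H
  1 × N (charge +1): 3 H
  1 × N: 2 H
  1 × N (aromatic): no H
  1 × N (charge +1): no H
  1 × O: 1 H
  Total hydrogens = 16.
Net charge +2.
Molecular formula: [C8H16N4O]2+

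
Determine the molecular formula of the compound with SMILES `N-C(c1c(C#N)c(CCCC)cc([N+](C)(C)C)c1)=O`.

C15H22N3O+

Heavy atoms from the SMILES: 15 C, 3 N, 1 O.
Implicit hydrogens by atom environment:
  4 × C: 3 H each → 12
  4 × C (aromatic): no H
  3 × C: 2 H each → 6
  2 × C (aromatic): 1 H each → 2
  2 × C: no H
  1 × N: 2 H
  1 × N (charge +1): no H
  1 × N: no H
  1 × O: no H
  Total hydrogens = 22.
Net charge +1.
Molecular formula: C15H22N3O+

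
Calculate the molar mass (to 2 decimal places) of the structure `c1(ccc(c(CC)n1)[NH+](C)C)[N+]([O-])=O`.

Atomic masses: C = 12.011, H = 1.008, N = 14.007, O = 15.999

196.23

Molecular formula: C9H14N3O2+.
M = 9×12.011 + 14×1.008 + 3×14.007 + 2×15.999 = 196.23 g/mol.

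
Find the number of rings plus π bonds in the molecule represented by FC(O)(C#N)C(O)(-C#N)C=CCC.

5

Molecular formula from the SMILES: C8H9FN2O2.
DoU = (2C + 2 + N − H − X)/2 = (2·8 + 2 + 2 − 9 − 1)/2 = 10/2 = 5.
(Structurally: 0 ring(s) + 5 π bond(s) = 5.)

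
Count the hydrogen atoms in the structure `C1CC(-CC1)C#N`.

Hydrogens are implicit in SMILES; fill each atom to its normal valence:
  4 × C: 2 H each → 8
  1 × C: 1 H
  1 × C: no H
  1 × N: no H
  Total hydrogens = 9.

9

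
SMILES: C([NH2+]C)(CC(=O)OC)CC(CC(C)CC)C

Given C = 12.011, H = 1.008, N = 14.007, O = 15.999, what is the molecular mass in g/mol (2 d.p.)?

Molecular formula: C13H28NO2+.
M = 13×12.011 + 28×1.008 + 1×14.007 + 2×15.999 = 230.37 g/mol.

230.37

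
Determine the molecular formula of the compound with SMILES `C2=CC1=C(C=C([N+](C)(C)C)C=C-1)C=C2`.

Heavy atoms from the SMILES: 13 C, 1 N.
Implicit hydrogens by atom environment:
  7 × C (aromatic): 1 H each → 7
  3 × C: 3 H each → 9
  3 × C (aromatic): no H
  1 × N (charge +1): no H
  Total hydrogens = 16.
Net charge +1.
Molecular formula: C13H16N+

C13H16N+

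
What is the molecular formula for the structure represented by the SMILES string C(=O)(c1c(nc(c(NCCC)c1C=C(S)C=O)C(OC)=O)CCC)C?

Heavy atoms from the SMILES: 18 C, 2 N, 4 O, 1 S.
Implicit hydrogens by atom environment:
  5 × C (aromatic): no H
  4 × C: 3 H each → 12
  4 × C: 2 H each → 8
  4 × O: no H
  3 × C: no H
  2 × C: 1 H each → 2
  1 × N: 1 H
  1 × N (aromatic): no H
  1 × S: 1 H
  Total hydrogens = 24.
Molecular formula: C18H24N2O4S

C18H24N2O4S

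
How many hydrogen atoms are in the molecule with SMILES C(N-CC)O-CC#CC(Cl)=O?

10

Hydrogens are implicit in SMILES; fill each atom to its normal valence:
  3 × C: 2 H each → 6
  3 × C: no H
  2 × O: no H
  1 × C: 3 H
  1 × Cl: no H
  1 × N: 1 H
  Total hydrogens = 10.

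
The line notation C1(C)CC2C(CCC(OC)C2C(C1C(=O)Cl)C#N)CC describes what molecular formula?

C16H24ClNO2

Heavy atoms from the SMILES: 16 C, 1 Cl, 1 N, 2 O.
Implicit hydrogens by atom environment:
  7 × C: 1 H each → 7
  4 × C: 2 H each → 8
  3 × C: 3 H each → 9
  2 × C: no H
  2 × O: no H
  1 × Cl: no H
  1 × N: no H
  Total hydrogens = 24.
Molecular formula: C16H24ClNO2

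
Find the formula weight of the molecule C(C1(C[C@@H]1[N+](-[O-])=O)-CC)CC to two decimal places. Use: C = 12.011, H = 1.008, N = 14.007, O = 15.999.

Molecular formula: C8H15NO2.
M = 8×12.011 + 15×1.008 + 1×14.007 + 2×15.999 = 157.21 g/mol.

157.21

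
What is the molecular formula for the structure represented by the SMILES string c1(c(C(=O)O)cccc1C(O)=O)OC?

C9H8O5

Heavy atoms from the SMILES: 9 C, 5 O.
Implicit hydrogens by atom environment:
  3 × C (aromatic): 1 H each → 3
  3 × C (aromatic): no H
  3 × O: no H
  2 × C: no H
  2 × O: 1 H each → 2
  1 × C: 3 H
  Total hydrogens = 8.
Molecular formula: C9H8O5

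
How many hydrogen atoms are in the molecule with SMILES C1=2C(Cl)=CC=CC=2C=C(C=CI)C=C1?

8

Hydrogens are implicit in SMILES; fill each atom to its normal valence:
  6 × C (aromatic): 1 H each → 6
  4 × C (aromatic): no H
  2 × C: 1 H each → 2
  1 × Cl: no H
  1 × I: no H
  Total hydrogens = 8.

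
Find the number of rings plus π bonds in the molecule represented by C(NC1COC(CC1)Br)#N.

Molecular formula from the SMILES: C6H9BrN2O.
DoU = (2C + 2 + N − H − X)/2 = (2·6 + 2 + 2 − 9 − 1)/2 = 6/2 = 3.
(Structurally: 1 ring(s) + 2 π bond(s) = 3.)

3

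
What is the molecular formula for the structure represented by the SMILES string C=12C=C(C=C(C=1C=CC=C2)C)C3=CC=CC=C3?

Heavy atoms from the SMILES: 17 C.
Implicit hydrogens by atom environment:
  11 × C (aromatic): 1 H each → 11
  5 × C (aromatic): no H
  1 × C: 3 H
  Total hydrogens = 14.
Molecular formula: C17H14

C17H14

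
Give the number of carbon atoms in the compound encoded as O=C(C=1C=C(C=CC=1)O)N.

7

The symbol for carbon appears 7 times in the SMILES.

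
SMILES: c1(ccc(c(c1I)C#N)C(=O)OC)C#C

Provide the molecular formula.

Heavy atoms from the SMILES: 11 C, 1 I, 1 N, 2 O.
Implicit hydrogens by atom environment:
  4 × C (aromatic): no H
  3 × C: no H
  2 × C (aromatic): 1 H each → 2
  2 × O: no H
  1 × C: 3 H
  1 × C: 1 H
  1 × I: no H
  1 × N: no H
  Total hydrogens = 6.
Molecular formula: C11H6INO2

C11H6INO2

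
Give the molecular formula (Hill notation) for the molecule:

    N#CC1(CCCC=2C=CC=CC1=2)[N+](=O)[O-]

Heavy atoms from the SMILES: 11 C, 2 N, 2 O.
Implicit hydrogens by atom environment:
  4 × C (aromatic): 1 H each → 4
  3 × C: 2 H each → 6
  2 × C (aromatic): no H
  2 × C: no H
  1 × N: no H
  1 × N (charge +1): no H
  1 × O: no H
  1 × O (charge -1): no H
  Total hydrogens = 10.
Molecular formula: C11H10N2O2

C11H10N2O2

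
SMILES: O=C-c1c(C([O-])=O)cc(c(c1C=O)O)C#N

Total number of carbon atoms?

10

The symbol for carbon appears 10 times in the SMILES. Lowercase c denotes aromatic carbon and counts toward C.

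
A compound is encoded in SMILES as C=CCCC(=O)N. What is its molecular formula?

Heavy atoms from the SMILES: 5 C, 1 N, 1 O.
Implicit hydrogens by atom environment:
  3 × C: 2 H each → 6
  1 × C: 1 H
  1 × C: no H
  1 × N: 2 H
  1 × O: no H
  Total hydrogens = 9.
Molecular formula: C5H9NO

C5H9NO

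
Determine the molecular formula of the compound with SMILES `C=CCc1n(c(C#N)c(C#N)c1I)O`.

C9H6IN3O

Heavy atoms from the SMILES: 9 C, 1 I, 3 N, 1 O.
Implicit hydrogens by atom environment:
  4 × C (aromatic): no H
  2 × C: 2 H each → 4
  2 × C: no H
  2 × N: no H
  1 × C: 1 H
  1 × I: no H
  1 × N (aromatic): no H
  1 × O: 1 H
  Total hydrogens = 6.
Molecular formula: C9H6IN3O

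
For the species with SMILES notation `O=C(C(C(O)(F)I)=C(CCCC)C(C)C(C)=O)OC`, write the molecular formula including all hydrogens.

Heavy atoms from the SMILES: 13 C, 1 F, 1 I, 4 O.
Implicit hydrogens by atom environment:
  5 × C: no H
  4 × C: 3 H each → 12
  3 × C: 2 H each → 6
  3 × O: no H
  1 × C: 1 H
  1 × F: no H
  1 × I: no H
  1 × O: 1 H
  Total hydrogens = 20.
Molecular formula: C13H20FIO4

C13H20FIO4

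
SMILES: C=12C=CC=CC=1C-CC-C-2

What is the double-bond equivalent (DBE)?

Molecular formula from the SMILES: C10H12.
DoU = (2C + 2 + N − H − X)/2 = (2·10 + 2 + 0 − 12 − 0)/2 = 10/2 = 5.
(Structurally: 2 ring(s) + 3 π bond(s) = 5.)

5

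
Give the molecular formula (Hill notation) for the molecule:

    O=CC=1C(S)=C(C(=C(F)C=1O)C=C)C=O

Heavy atoms from the SMILES: 10 C, 1 F, 3 O, 1 S.
Implicit hydrogens by atom environment:
  6 × C (aromatic): no H
  3 × C: 1 H each → 3
  2 × O: no H
  1 × C: 2 H
  1 × F: no H
  1 × O: 1 H
  1 × S: 1 H
  Total hydrogens = 7.
Molecular formula: C10H7FO3S

C10H7FO3S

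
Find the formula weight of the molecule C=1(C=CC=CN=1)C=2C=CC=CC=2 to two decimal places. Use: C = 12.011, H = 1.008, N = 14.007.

155.20

Molecular formula: C11H9N.
M = 11×12.011 + 9×1.008 + 1×14.007 = 155.20 g/mol.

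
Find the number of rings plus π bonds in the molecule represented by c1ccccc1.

Molecular formula from the SMILES: C6H6.
DoU = (2C + 2 + N − H − X)/2 = (2·6 + 2 + 0 − 6 − 0)/2 = 8/2 = 4.
(Structurally: 1 ring(s) + 3 π bond(s) = 4.)

4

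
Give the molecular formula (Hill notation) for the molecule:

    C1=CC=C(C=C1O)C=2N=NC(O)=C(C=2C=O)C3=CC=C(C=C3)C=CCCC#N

Heavy atoms from the SMILES: 22 C, 3 N, 3 O.
Implicit hydrogens by atom environment:
  8 × C (aromatic): 1 H each → 8
  8 × C (aromatic): no H
  3 × C: 1 H each → 3
  2 × C: 2 H each → 4
  2 × N (aromatic): no H
  2 × O: 1 H each → 2
  1 × C: no H
  1 × N: no H
  1 × O: no H
  Total hydrogens = 17.
Molecular formula: C22H17N3O3

C22H17N3O3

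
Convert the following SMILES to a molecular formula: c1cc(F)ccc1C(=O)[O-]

Heavy atoms from the SMILES: 7 C, 1 F, 2 O.
Implicit hydrogens by atom environment:
  4 × C (aromatic): 1 H each → 4
  2 × C (aromatic): no H
  1 × C: no H
  1 × F: no H
  1 × O: no H
  1 × O (charge -1): no H
  Total hydrogens = 4.
Net charge -1.
Molecular formula: C7H4FO2-

C7H4FO2-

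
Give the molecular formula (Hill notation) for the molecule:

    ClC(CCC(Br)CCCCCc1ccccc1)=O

Heavy atoms from the SMILES: 1 Br, 15 C, 1 Cl, 1 O.
Implicit hydrogens by atom environment:
  7 × C: 2 H each → 14
  5 × C (aromatic): 1 H each → 5
  1 × Br: no H
  1 × C: 1 H
  1 × C (aromatic): no H
  1 × C: no H
  1 × Cl: no H
  1 × O: no H
  Total hydrogens = 20.
Molecular formula: C15H20BrClO

C15H20BrClO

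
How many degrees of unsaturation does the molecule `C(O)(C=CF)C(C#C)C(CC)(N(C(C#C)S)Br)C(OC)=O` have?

Molecular formula from the SMILES: C14H17BrFNO3S.
DoU = (2C + 2 + N − H − X)/2 = (2·14 + 2 + 1 − 17 − 2)/2 = 12/2 = 6.
(Structurally: 0 ring(s) + 6 π bond(s) = 6.)

6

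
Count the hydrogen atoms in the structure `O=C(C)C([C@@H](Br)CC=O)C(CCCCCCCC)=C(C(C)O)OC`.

Hydrogens are implicit in SMILES; fill each atom to its normal valence:
  8 × C: 2 H each → 16
  4 × C: 3 H each → 12
  4 × C: 1 H each → 4
  3 × C: no H
  3 × O: no H
  1 × Br: no H
  1 × O: 1 H
  Total hydrogens = 33.

33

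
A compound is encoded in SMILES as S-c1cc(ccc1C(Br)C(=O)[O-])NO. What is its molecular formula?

Heavy atoms from the SMILES: 1 Br, 8 C, 1 N, 3 O, 1 S.
Implicit hydrogens by atom environment:
  3 × C (aromatic): 1 H each → 3
  3 × C (aromatic): no H
  1 × Br: no H
  1 × C: 1 H
  1 × C: no H
  1 × N: 1 H
  1 × O: 1 H
  1 × O: no H
  1 × O (charge -1): no H
  1 × S: 1 H
  Total hydrogens = 7.
Net charge -1.
Molecular formula: C8H7BrNO3S-

C8H7BrNO3S-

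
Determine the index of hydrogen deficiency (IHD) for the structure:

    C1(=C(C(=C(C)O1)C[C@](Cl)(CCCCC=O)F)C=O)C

5

Molecular formula from the SMILES: C14H18ClFO3.
DoU = (2C + 2 + N − H − X)/2 = (2·14 + 2 + 0 − 18 − 2)/2 = 10/2 = 5.
(Structurally: 1 ring(s) + 4 π bond(s) = 5.)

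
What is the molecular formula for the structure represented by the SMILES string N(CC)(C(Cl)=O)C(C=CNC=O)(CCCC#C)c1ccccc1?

C18H21ClN2O2

Heavy atoms from the SMILES: 18 C, 1 Cl, 2 N, 2 O.
Implicit hydrogens by atom environment:
  5 × C (aromatic): 1 H each → 5
  4 × C: 2 H each → 8
  4 × C: 1 H each → 4
  3 × C: no H
  2 × O: no H
  1 × C: 3 H
  1 × C (aromatic): no H
  1 × Cl: no H
  1 × N: 1 H
  1 × N: no H
  Total hydrogens = 21.
Molecular formula: C18H21ClN2O2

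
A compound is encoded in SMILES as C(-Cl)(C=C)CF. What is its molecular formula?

Heavy atoms from the SMILES: 4 C, 1 Cl, 1 F.
Implicit hydrogens by atom environment:
  2 × C: 2 H each → 4
  2 × C: 1 H each → 2
  1 × Cl: no H
  1 × F: no H
  Total hydrogens = 6.
Molecular formula: C4H6ClF

C4H6ClF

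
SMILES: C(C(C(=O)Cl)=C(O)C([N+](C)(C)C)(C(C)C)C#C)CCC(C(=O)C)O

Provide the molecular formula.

Heavy atoms from the SMILES: 18 C, 1 Cl, 1 N, 4 O.
Implicit hydrogens by atom environment:
  6 × C: 3 H each → 18
  6 × C: no H
  3 × C: 2 H each → 6
  3 × C: 1 H each → 3
  2 × O: 1 H each → 2
  2 × O: no H
  1 × Cl: no H
  1 × N (charge +1): no H
  Total hydrogens = 29.
Net charge +1.
Molecular formula: C18H29ClNO4+

C18H29ClNO4+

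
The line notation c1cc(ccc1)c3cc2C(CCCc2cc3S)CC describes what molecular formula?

Heavy atoms from the SMILES: 18 C, 1 S.
Implicit hydrogens by atom environment:
  7 × C (aromatic): 1 H each → 7
  5 × C (aromatic): no H
  4 × C: 2 H each → 8
  1 × C: 3 H
  1 × C: 1 H
  1 × S: 1 H
  Total hydrogens = 20.
Molecular formula: C18H20S

C18H20S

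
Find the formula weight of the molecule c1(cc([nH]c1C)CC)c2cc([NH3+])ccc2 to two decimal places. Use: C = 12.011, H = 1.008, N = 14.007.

201.29

Molecular formula: C13H17N2+.
M = 13×12.011 + 17×1.008 + 2×14.007 = 201.29 g/mol.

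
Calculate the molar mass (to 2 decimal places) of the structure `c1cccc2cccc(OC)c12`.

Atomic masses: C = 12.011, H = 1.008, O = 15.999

158.20

Molecular formula: C11H10O.
M = 11×12.011 + 10×1.008 + 1×15.999 = 158.20 g/mol.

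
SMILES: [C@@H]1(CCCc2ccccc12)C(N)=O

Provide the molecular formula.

C11H13NO

Heavy atoms from the SMILES: 11 C, 1 N, 1 O.
Implicit hydrogens by atom environment:
  4 × C (aromatic): 1 H each → 4
  3 × C: 2 H each → 6
  2 × C (aromatic): no H
  1 × C: 1 H
  1 × C: no H
  1 × N: 2 H
  1 × O: no H
  Total hydrogens = 13.
Molecular formula: C11H13NO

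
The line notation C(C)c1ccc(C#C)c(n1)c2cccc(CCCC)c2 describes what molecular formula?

C19H21N

Heavy atoms from the SMILES: 19 C, 1 N.
Implicit hydrogens by atom environment:
  6 × C (aromatic): 1 H each → 6
  5 × C (aromatic): no H
  4 × C: 2 H each → 8
  2 × C: 3 H each → 6
  1 × C: 1 H
  1 × C: no H
  1 × N (aromatic): no H
  Total hydrogens = 21.
Molecular formula: C19H21N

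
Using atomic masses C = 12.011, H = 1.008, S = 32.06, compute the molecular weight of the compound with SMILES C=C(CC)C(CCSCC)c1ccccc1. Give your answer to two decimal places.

234.40

Molecular formula: C15H22S.
M = 15×12.011 + 22×1.008 + 1×32.06 = 234.40 g/mol.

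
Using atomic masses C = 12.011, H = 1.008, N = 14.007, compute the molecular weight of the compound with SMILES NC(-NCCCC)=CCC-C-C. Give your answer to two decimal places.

170.30

Molecular formula: C10H22N2.
M = 10×12.011 + 22×1.008 + 2×14.007 = 170.30 g/mol.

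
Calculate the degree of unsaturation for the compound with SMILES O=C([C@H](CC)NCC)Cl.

1

Molecular formula from the SMILES: C6H12ClNO.
DoU = (2C + 2 + N − H − X)/2 = (2·6 + 2 + 1 − 12 − 1)/2 = 2/2 = 1.
(Structurally: 0 ring(s) + 1 π bond(s) = 1.)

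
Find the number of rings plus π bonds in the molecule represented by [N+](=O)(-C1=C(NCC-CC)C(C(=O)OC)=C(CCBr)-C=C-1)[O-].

6

Molecular formula from the SMILES: C14H19BrN2O4.
DoU = (2C + 2 + N − H − X)/2 = (2·14 + 2 + 2 − 19 − 1)/2 = 12/2 = 6.
(Structurally: 1 ring(s) + 5 π bond(s) = 6.)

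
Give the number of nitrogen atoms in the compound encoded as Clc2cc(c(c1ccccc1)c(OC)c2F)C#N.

1

The symbol for nitrogen appears 1 time in the SMILES.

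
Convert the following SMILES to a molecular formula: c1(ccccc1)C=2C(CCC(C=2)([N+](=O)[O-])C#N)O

C13H12N2O3

Heavy atoms from the SMILES: 13 C, 2 N, 3 O.
Implicit hydrogens by atom environment:
  5 × C (aromatic): 1 H each → 5
  3 × C: no H
  2 × C: 2 H each → 4
  2 × C: 1 H each → 2
  1 × C (aromatic): no H
  1 × N (charge +1): no H
  1 × N: no H
  1 × O: 1 H
  1 × O: no H
  1 × O (charge -1): no H
  Total hydrogens = 12.
Molecular formula: C13H12N2O3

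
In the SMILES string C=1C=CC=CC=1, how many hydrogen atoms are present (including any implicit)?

6

Hydrogens are implicit in SMILES; fill each atom to its normal valence:
  6 × C (aromatic): 1 H each → 6
  Total hydrogens = 6.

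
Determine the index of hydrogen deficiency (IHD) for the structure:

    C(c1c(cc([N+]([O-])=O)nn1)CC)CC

Molecular formula from the SMILES: C9H13N3O2.
DoU = (2C + 2 + N − H − X)/2 = (2·9 + 2 + 3 − 13 − 0)/2 = 10/2 = 5.
(Structurally: 1 ring(s) + 4 π bond(s) = 5.)

5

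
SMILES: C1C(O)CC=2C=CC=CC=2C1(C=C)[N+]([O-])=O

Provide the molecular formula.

Heavy atoms from the SMILES: 12 C, 1 N, 3 O.
Implicit hydrogens by atom environment:
  4 × C (aromatic): 1 H each → 4
  3 × C: 2 H each → 6
  2 × C: 1 H each → 2
  2 × C (aromatic): no H
  1 × C: no H
  1 × N (charge +1): no H
  1 × O: 1 H
  1 × O: no H
  1 × O (charge -1): no H
  Total hydrogens = 13.
Molecular formula: C12H13NO3

C12H13NO3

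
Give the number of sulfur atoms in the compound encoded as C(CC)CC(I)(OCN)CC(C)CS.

The symbol for sulfur appears 1 time in the SMILES.

1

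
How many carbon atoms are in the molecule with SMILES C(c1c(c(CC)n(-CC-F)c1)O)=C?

The symbol for carbon appears 10 times in the SMILES. Lowercase c denotes aromatic carbon and counts toward C.

10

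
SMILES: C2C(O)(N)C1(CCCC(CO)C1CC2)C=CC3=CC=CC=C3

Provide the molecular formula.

Heavy atoms from the SMILES: 19 C, 1 N, 2 O.
Implicit hydrogens by atom environment:
  7 × C: 2 H each → 14
  5 × C (aromatic): 1 H each → 5
  4 × C: 1 H each → 4
  2 × C: no H
  2 × O: 1 H each → 2
  1 × C (aromatic): no H
  1 × N: 2 H
  Total hydrogens = 27.
Molecular formula: C19H27NO2

C19H27NO2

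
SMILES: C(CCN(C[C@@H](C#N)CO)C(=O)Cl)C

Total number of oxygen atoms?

The symbol for oxygen appears 2 times in the SMILES.

2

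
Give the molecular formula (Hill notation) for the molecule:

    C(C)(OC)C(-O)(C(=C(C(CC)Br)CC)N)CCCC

C15H30BrNO2

Heavy atoms from the SMILES: 1 Br, 15 C, 1 N, 2 O.
Implicit hydrogens by atom environment:
  5 × C: 3 H each → 15
  5 × C: 2 H each → 10
  3 × C: no H
  2 × C: 1 H each → 2
  1 × Br: no H
  1 × N: 2 H
  1 × O: 1 H
  1 × O: no H
  Total hydrogens = 30.
Molecular formula: C15H30BrNO2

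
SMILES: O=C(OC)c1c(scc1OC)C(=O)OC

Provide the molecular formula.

Heavy atoms from the SMILES: 9 C, 5 O, 1 S.
Implicit hydrogens by atom environment:
  5 × O: no H
  3 × C: 3 H each → 9
  3 × C (aromatic): no H
  2 × C: no H
  1 × C (aromatic): 1 H
  1 × S (aromatic): no H
  Total hydrogens = 10.
Molecular formula: C9H10O5S

C9H10O5S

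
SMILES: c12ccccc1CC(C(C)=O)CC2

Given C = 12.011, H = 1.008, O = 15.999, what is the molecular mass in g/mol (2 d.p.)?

174.24

Molecular formula: C12H14O.
M = 12×12.011 + 14×1.008 + 1×15.999 = 174.24 g/mol.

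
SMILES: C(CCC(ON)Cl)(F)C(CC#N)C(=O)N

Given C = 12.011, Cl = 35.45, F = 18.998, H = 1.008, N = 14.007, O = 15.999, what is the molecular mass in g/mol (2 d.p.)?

237.66

Molecular formula: C8H13ClFN3O2.
M = 8×12.011 + 1×35.45 + 1×18.998 + 13×1.008 + 3×14.007 + 2×15.999 = 237.66 g/mol.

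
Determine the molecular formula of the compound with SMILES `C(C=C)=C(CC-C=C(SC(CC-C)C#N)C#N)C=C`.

Heavy atoms from the SMILES: 16 C, 2 N, 1 S.
Implicit hydrogens by atom environment:
  6 × C: 2 H each → 12
  5 × C: 1 H each → 5
  4 × C: no H
  2 × N: no H
  1 × C: 3 H
  1 × S: no H
  Total hydrogens = 20.
Molecular formula: C16H20N2S

C16H20N2S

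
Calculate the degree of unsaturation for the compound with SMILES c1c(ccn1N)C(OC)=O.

Molecular formula from the SMILES: C6H8N2O2.
DoU = (2C + 2 + N − H − X)/2 = (2·6 + 2 + 2 − 8 − 0)/2 = 8/2 = 4.
(Structurally: 1 ring(s) + 3 π bond(s) = 4.)

4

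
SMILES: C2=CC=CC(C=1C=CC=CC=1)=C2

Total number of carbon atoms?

The symbol for carbon appears 12 times in the SMILES.

12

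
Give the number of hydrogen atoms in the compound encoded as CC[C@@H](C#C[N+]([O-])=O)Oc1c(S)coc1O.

9

Hydrogens are implicit in SMILES; fill each atom to its normal valence:
  3 × C (aromatic): no H
  2 × C: no H
  2 × O: no H
  1 × C: 3 H
  1 × C: 2 H
  1 × C (aromatic): 1 H
  1 × C: 1 H
  1 × N (charge +1): no H
  1 × O: 1 H
  1 × O (aromatic): no H
  1 × O (charge -1): no H
  1 × S: 1 H
  Total hydrogens = 9.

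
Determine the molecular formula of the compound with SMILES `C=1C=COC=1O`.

C4H4O2

Heavy atoms from the SMILES: 4 C, 2 O.
Implicit hydrogens by atom environment:
  3 × C (aromatic): 1 H each → 3
  1 × C (aromatic): no H
  1 × O: 1 H
  1 × O (aromatic): no H
  Total hydrogens = 4.
Molecular formula: C4H4O2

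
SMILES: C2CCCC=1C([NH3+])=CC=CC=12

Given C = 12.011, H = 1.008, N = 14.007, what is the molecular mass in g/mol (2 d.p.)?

148.23

Molecular formula: C10H14N+.
M = 10×12.011 + 14×1.008 + 1×14.007 = 148.23 g/mol.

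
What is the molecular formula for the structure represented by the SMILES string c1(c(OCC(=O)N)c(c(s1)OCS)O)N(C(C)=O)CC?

C11H16N2O5S2

Heavy atoms from the SMILES: 11 C, 2 N, 5 O, 2 S.
Implicit hydrogens by atom environment:
  4 × C (aromatic): no H
  4 × O: no H
  3 × C: 2 H each → 6
  2 × C: 3 H each → 6
  2 × C: no H
  1 × N: 2 H
  1 × N: no H
  1 × O: 1 H
  1 × S: 1 H
  1 × S (aromatic): no H
  Total hydrogens = 16.
Molecular formula: C11H16N2O5S2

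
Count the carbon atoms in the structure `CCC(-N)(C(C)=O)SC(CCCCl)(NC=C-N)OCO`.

12

The symbol for carbon appears 12 times in the SMILES. (Cl is a single chlorine, not C + l.)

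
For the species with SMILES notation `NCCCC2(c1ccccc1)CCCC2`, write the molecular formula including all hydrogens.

C14H21N

Heavy atoms from the SMILES: 14 C, 1 N.
Implicit hydrogens by atom environment:
  7 × C: 2 H each → 14
  5 × C (aromatic): 1 H each → 5
  1 × C: no H
  1 × C (aromatic): no H
  1 × N: 2 H
  Total hydrogens = 21.
Molecular formula: C14H21N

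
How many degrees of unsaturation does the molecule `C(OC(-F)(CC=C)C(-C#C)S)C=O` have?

Molecular formula from the SMILES: C9H11FO2S.
DoU = (2C + 2 + N − H − X)/2 = (2·9 + 2 + 0 − 11 − 1)/2 = 8/2 = 4.
(Structurally: 0 ring(s) + 4 π bond(s) = 4.)

4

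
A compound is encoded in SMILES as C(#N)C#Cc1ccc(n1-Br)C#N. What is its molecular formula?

C8H2BrN3

Heavy atoms from the SMILES: 1 Br, 8 C, 3 N.
Implicit hydrogens by atom environment:
  4 × C: no H
  2 × C (aromatic): 1 H each → 2
  2 × C (aromatic): no H
  2 × N: no H
  1 × Br: no H
  1 × N (aromatic): no H
  Total hydrogens = 2.
Molecular formula: C8H2BrN3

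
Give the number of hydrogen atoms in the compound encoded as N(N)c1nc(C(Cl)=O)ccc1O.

6

Hydrogens are implicit in SMILES; fill each atom to its normal valence:
  3 × C (aromatic): no H
  2 × C (aromatic): 1 H each → 2
  1 × C: no H
  1 × Cl: no H
  1 × N: 2 H
  1 × N: 1 H
  1 × N (aromatic): no H
  1 × O: 1 H
  1 × O: no H
  Total hydrogens = 6.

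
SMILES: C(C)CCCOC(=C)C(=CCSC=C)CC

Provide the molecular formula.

C14H24OS

Heavy atoms from the SMILES: 14 C, 1 O, 1 S.
Implicit hydrogens by atom environment:
  8 × C: 2 H each → 16
  2 × C: 3 H each → 6
  2 × C: 1 H each → 2
  2 × C: no H
  1 × O: no H
  1 × S: no H
  Total hydrogens = 24.
Molecular formula: C14H24OS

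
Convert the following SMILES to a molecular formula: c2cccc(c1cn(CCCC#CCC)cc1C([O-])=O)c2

Heavy atoms from the SMILES: 18 C, 1 N, 2 O.
Implicit hydrogens by atom environment:
  7 × C (aromatic): 1 H each → 7
  4 × C: 2 H each → 8
  3 × C (aromatic): no H
  3 × C: no H
  1 × C: 3 H
  1 × N (aromatic): no H
  1 × O: no H
  1 × O (charge -1): no H
  Total hydrogens = 18.
Net charge -1.
Molecular formula: C18H18NO2-

C18H18NO2-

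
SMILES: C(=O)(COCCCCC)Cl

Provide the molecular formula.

C7H13ClO2

Heavy atoms from the SMILES: 7 C, 1 Cl, 2 O.
Implicit hydrogens by atom environment:
  5 × C: 2 H each → 10
  2 × O: no H
  1 × C: 3 H
  1 × C: no H
  1 × Cl: no H
  Total hydrogens = 13.
Molecular formula: C7H13ClO2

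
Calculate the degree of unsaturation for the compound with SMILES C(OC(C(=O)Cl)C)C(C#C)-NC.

Molecular formula from the SMILES: C8H12ClNO2.
DoU = (2C + 2 + N − H − X)/2 = (2·8 + 2 + 1 − 12 − 1)/2 = 6/2 = 3.
(Structurally: 0 ring(s) + 3 π bond(s) = 3.)

3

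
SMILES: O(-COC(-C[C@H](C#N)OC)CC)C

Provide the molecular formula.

Heavy atoms from the SMILES: 9 C, 1 N, 3 O.
Implicit hydrogens by atom environment:
  3 × C: 3 H each → 9
  3 × C: 2 H each → 6
  3 × O: no H
  2 × C: 1 H each → 2
  1 × C: no H
  1 × N: no H
  Total hydrogens = 17.
Molecular formula: C9H17NO3

C9H17NO3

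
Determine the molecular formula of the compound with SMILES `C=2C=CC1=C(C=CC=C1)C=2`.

C10H8

Heavy atoms from the SMILES: 10 C.
Implicit hydrogens by atom environment:
  8 × C (aromatic): 1 H each → 8
  2 × C (aromatic): no H
  Total hydrogens = 8.
Molecular formula: C10H8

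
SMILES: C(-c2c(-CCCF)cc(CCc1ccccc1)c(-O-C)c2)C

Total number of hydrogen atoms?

25

Hydrogens are implicit in SMILES; fill each atom to its normal valence:
  7 × C (aromatic): 1 H each → 7
  6 × C: 2 H each → 12
  5 × C (aromatic): no H
  2 × C: 3 H each → 6
  1 × F: no H
  1 × O: no H
  Total hydrogens = 25.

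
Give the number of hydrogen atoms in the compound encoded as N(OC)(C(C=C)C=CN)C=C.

14

Hydrogens are implicit in SMILES; fill each atom to its normal valence:
  5 × C: 1 H each → 5
  2 × C: 2 H each → 4
  1 × C: 3 H
  1 × N: 2 H
  1 × N: no H
  1 × O: no H
  Total hydrogens = 14.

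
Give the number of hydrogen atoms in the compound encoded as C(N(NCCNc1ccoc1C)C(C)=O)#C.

15

Hydrogens are implicit in SMILES; fill each atom to its normal valence:
  2 × C: 3 H each → 6
  2 × C: 2 H each → 4
  2 × C (aromatic): 1 H each → 2
  2 × C (aromatic): no H
  2 × C: no H
  2 × N: 1 H each → 2
  1 × C: 1 H
  1 × N: no H
  1 × O (aromatic): no H
  1 × O: no H
  Total hydrogens = 15.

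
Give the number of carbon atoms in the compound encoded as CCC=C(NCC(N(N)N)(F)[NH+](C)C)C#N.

9

The symbol for carbon appears 9 times in the SMILES.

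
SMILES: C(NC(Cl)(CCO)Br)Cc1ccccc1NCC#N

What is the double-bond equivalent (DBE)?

6

Molecular formula from the SMILES: C13H17BrClN3O.
DoU = (2C + 2 + N − H − X)/2 = (2·13 + 2 + 3 − 17 − 2)/2 = 12/2 = 6.
(Structurally: 1 ring(s) + 5 π bond(s) = 6.)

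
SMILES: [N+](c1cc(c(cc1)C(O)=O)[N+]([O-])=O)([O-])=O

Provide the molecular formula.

C7H4N2O6

Heavy atoms from the SMILES: 7 C, 2 N, 6 O.
Implicit hydrogens by atom environment:
  3 × C (aromatic): 1 H each → 3
  3 × C (aromatic): no H
  3 × O: no H
  2 × N (charge +1): no H
  2 × O (charge -1): no H
  1 × C: no H
  1 × O: 1 H
  Total hydrogens = 4.
Molecular formula: C7H4N2O6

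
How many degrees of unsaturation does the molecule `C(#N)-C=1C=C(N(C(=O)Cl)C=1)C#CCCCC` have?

Molecular formula from the SMILES: C12H11ClN2O.
DoU = (2C + 2 + N − H − X)/2 = (2·12 + 2 + 2 − 11 − 1)/2 = 16/2 = 8.
(Structurally: 1 ring(s) + 7 π bond(s) = 8.)

8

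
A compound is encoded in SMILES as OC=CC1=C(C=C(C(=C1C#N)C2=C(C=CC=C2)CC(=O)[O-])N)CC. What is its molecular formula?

C19H17N2O3-

Heavy atoms from the SMILES: 19 C, 2 N, 3 O.
Implicit hydrogens by atom environment:
  7 × C (aromatic): no H
  5 × C (aromatic): 1 H each → 5
  2 × C: 2 H each → 4
  2 × C: 1 H each → 2
  2 × C: no H
  1 × C: 3 H
  1 × N: 2 H
  1 × N: no H
  1 × O: 1 H
  1 × O: no H
  1 × O (charge -1): no H
  Total hydrogens = 17.
Net charge -1.
Molecular formula: C19H17N2O3-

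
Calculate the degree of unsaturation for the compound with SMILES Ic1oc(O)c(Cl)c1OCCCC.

Molecular formula from the SMILES: C8H10ClIO3.
DoU = (2C + 2 + N − H − X)/2 = (2·8 + 2 + 0 − 10 − 2)/2 = 6/2 = 3.
(Structurally: 1 ring(s) + 2 π bond(s) = 3.)

3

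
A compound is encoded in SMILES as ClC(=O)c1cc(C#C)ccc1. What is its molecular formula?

Heavy atoms from the SMILES: 9 C, 1 Cl, 1 O.
Implicit hydrogens by atom environment:
  4 × C (aromatic): 1 H each → 4
  2 × C (aromatic): no H
  2 × C: no H
  1 × C: 1 H
  1 × Cl: no H
  1 × O: no H
  Total hydrogens = 5.
Molecular formula: C9H5ClO

C9H5ClO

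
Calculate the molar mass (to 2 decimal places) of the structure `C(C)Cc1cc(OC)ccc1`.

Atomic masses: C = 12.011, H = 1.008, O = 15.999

Molecular formula: C10H14O.
M = 10×12.011 + 14×1.008 + 1×15.999 = 150.22 g/mol.

150.22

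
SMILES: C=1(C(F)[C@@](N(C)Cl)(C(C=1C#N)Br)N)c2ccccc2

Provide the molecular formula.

C13H12BrClFN3

Heavy atoms from the SMILES: 1 Br, 13 C, 1 Cl, 1 F, 3 N.
Implicit hydrogens by atom environment:
  5 × C (aromatic): 1 H each → 5
  4 × C: no H
  2 × C: 1 H each → 2
  2 × N: no H
  1 × Br: no H
  1 × C: 3 H
  1 × C (aromatic): no H
  1 × Cl: no H
  1 × F: no H
  1 × N: 2 H
  Total hydrogens = 12.
Molecular formula: C13H12BrClFN3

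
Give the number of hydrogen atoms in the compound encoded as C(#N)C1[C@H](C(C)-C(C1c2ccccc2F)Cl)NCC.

18

Hydrogens are implicit in SMILES; fill each atom to its normal valence:
  5 × C: 1 H each → 5
  4 × C (aromatic): 1 H each → 4
  2 × C: 3 H each → 6
  2 × C (aromatic): no H
  1 × C: 2 H
  1 × C: no H
  1 × Cl: no H
  1 × F: no H
  1 × N: 1 H
  1 × N: no H
  Total hydrogens = 18.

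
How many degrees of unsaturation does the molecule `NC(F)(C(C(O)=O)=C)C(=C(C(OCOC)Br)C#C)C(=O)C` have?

Molecular formula from the SMILES: C13H15BrFNO5.
DoU = (2C + 2 + N − H − X)/2 = (2·13 + 2 + 1 − 15 − 2)/2 = 12/2 = 6.
(Structurally: 0 ring(s) + 6 π bond(s) = 6.)

6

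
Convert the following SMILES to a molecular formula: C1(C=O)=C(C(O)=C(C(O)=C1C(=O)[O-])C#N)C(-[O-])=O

Heavy atoms from the SMILES: 10 C, 1 N, 7 O.
Implicit hydrogens by atom environment:
  6 × C (aromatic): no H
  3 × C: no H
  3 × O: no H
  2 × O: 1 H each → 2
  2 × O (charge -1): no H
  1 × C: 1 H
  1 × N: no H
  Total hydrogens = 3.
Net charge -2.
Molecular formula: [C10H3NO7]2-

[C10H3NO7]2-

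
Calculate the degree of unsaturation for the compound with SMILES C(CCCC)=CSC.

Molecular formula from the SMILES: C7H14S.
DoU = (2C + 2 + N − H − X)/2 = (2·7 + 2 + 0 − 14 − 0)/2 = 2/2 = 1.
(Structurally: 0 ring(s) + 1 π bond(s) = 1.)

1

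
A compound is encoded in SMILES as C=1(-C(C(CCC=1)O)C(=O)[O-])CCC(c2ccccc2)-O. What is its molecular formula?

Heavy atoms from the SMILES: 16 C, 4 O.
Implicit hydrogens by atom environment:
  5 × C (aromatic): 1 H each → 5
  4 × C: 2 H each → 8
  4 × C: 1 H each → 4
  2 × C: no H
  2 × O: 1 H each → 2
  1 × C (aromatic): no H
  1 × O: no H
  1 × O (charge -1): no H
  Total hydrogens = 19.
Net charge -1.
Molecular formula: C16H19O4-

C16H19O4-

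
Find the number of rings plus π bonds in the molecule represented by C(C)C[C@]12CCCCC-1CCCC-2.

Molecular formula from the SMILES: C13H24.
DoU = (2C + 2 + N − H − X)/2 = (2·13 + 2 + 0 − 24 − 0)/2 = 4/2 = 2.
(Structurally: 2 ring(s) + 0 π bond(s) = 2.)

2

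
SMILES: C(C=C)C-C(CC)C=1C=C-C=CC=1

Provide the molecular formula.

Heavy atoms from the SMILES: 13 C.
Implicit hydrogens by atom environment:
  5 × C (aromatic): 1 H each → 5
  4 × C: 2 H each → 8
  2 × C: 1 H each → 2
  1 × C: 3 H
  1 × C (aromatic): no H
  Total hydrogens = 18.
Molecular formula: C13H18

C13H18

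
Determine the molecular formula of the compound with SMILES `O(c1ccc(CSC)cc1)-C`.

C9H12OS

Heavy atoms from the SMILES: 9 C, 1 O, 1 S.
Implicit hydrogens by atom environment:
  4 × C (aromatic): 1 H each → 4
  2 × C: 3 H each → 6
  2 × C (aromatic): no H
  1 × C: 2 H
  1 × O: no H
  1 × S: no H
  Total hydrogens = 12.
Molecular formula: C9H12OS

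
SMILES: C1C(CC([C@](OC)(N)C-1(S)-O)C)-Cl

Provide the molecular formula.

C8H16ClNO2S

Heavy atoms from the SMILES: 8 C, 1 Cl, 1 N, 2 O, 1 S.
Implicit hydrogens by atom environment:
  2 × C: 3 H each → 6
  2 × C: 2 H each → 4
  2 × C: 1 H each → 2
  2 × C: no H
  1 × Cl: no H
  1 × N: 2 H
  1 × O: 1 H
  1 × O: no H
  1 × S: 1 H
  Total hydrogens = 16.
Molecular formula: C8H16ClNO2S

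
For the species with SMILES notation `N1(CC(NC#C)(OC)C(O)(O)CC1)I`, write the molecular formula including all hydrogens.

Heavy atoms from the SMILES: 8 C, 1 I, 2 N, 3 O.
Implicit hydrogens by atom environment:
  3 × C: 2 H each → 6
  3 × C: no H
  2 × O: 1 H each → 2
  1 × C: 3 H
  1 × C: 1 H
  1 × I: no H
  1 × N: 1 H
  1 × N: no H
  1 × O: no H
  Total hydrogens = 13.
Molecular formula: C8H13IN2O3

C8H13IN2O3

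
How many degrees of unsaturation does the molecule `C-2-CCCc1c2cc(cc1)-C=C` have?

6

Molecular formula from the SMILES: C12H14.
DoU = (2C + 2 + N − H − X)/2 = (2·12 + 2 + 0 − 14 − 0)/2 = 12/2 = 6.
(Structurally: 2 ring(s) + 4 π bond(s) = 6.)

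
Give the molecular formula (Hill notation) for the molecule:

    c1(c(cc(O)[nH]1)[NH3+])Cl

C4H6ClN2O+

Heavy atoms from the SMILES: 4 C, 1 Cl, 2 N, 1 O.
Implicit hydrogens by atom environment:
  3 × C (aromatic): no H
  1 × C (aromatic): 1 H
  1 × Cl: no H
  1 × N (charge +1): 3 H
  1 × N (aromatic): 1 H
  1 × O: 1 H
  Total hydrogens = 6.
Net charge +1.
Molecular formula: C4H6ClN2O+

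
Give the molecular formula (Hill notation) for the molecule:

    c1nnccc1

Heavy atoms from the SMILES: 4 C, 2 N.
Implicit hydrogens by atom environment:
  4 × C (aromatic): 1 H each → 4
  2 × N (aromatic): no H
  Total hydrogens = 4.
Molecular formula: C4H4N2

C4H4N2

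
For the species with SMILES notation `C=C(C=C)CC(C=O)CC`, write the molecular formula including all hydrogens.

C9H14O

Heavy atoms from the SMILES: 9 C, 1 O.
Implicit hydrogens by atom environment:
  4 × C: 2 H each → 8
  3 × C: 1 H each → 3
  1 × C: 3 H
  1 × C: no H
  1 × O: no H
  Total hydrogens = 14.
Molecular formula: C9H14O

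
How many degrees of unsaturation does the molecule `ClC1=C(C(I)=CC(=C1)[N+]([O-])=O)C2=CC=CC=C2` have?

Molecular formula from the SMILES: C12H7ClINO2.
DoU = (2C + 2 + N − H − X)/2 = (2·12 + 2 + 1 − 7 − 2)/2 = 18/2 = 9.
(Structurally: 2 ring(s) + 7 π bond(s) = 9.)

9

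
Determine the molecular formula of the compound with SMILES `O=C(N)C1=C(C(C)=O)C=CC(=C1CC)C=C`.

Heavy atoms from the SMILES: 13 C, 1 N, 2 O.
Implicit hydrogens by atom environment:
  4 × C (aromatic): no H
  2 × C: 3 H each → 6
  2 × C: 2 H each → 4
  2 × C (aromatic): 1 H each → 2
  2 × C: no H
  2 × O: no H
  1 × C: 1 H
  1 × N: 2 H
  Total hydrogens = 15.
Molecular formula: C13H15NO2

C13H15NO2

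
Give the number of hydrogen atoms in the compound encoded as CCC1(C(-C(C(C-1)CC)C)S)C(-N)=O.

21

Hydrogens are implicit in SMILES; fill each atom to its normal valence:
  3 × C: 3 H each → 9
  3 × C: 2 H each → 6
  3 × C: 1 H each → 3
  2 × C: no H
  1 × N: 2 H
  1 × O: no H
  1 × S: 1 H
  Total hydrogens = 21.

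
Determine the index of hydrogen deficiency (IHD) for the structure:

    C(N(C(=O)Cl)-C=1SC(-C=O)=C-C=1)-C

5

Molecular formula from the SMILES: C8H8ClNO2S.
DoU = (2C + 2 + N − H − X)/2 = (2·8 + 2 + 1 − 8 − 1)/2 = 10/2 = 5.
(Structurally: 1 ring(s) + 4 π bond(s) = 5.)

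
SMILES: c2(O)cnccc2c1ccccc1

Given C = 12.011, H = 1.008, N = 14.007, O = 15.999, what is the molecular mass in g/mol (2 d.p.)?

171.20

Molecular formula: C11H9NO.
M = 11×12.011 + 9×1.008 + 1×14.007 + 1×15.999 = 171.20 g/mol.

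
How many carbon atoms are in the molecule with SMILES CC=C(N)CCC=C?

7

The symbol for carbon appears 7 times in the SMILES.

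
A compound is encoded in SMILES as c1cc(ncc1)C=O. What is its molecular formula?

C6H5NO

Heavy atoms from the SMILES: 6 C, 1 N, 1 O.
Implicit hydrogens by atom environment:
  4 × C (aromatic): 1 H each → 4
  1 × C: 1 H
  1 × C (aromatic): no H
  1 × N (aromatic): no H
  1 × O: no H
  Total hydrogens = 5.
Molecular formula: C6H5NO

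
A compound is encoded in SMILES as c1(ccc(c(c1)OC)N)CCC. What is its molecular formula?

C10H15NO

Heavy atoms from the SMILES: 10 C, 1 N, 1 O.
Implicit hydrogens by atom environment:
  3 × C (aromatic): 1 H each → 3
  3 × C (aromatic): no H
  2 × C: 3 H each → 6
  2 × C: 2 H each → 4
  1 × N: 2 H
  1 × O: no H
  Total hydrogens = 15.
Molecular formula: C10H15NO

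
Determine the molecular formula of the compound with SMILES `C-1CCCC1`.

C5H10

Heavy atoms from the SMILES: 5 C.
Implicit hydrogens by atom environment:
  5 × C: 2 H each → 10
  Total hydrogens = 10.
Molecular formula: C5H10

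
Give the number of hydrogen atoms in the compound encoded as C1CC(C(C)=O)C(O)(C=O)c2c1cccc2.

14

Hydrogens are implicit in SMILES; fill each atom to its normal valence:
  4 × C (aromatic): 1 H each → 4
  2 × C: 2 H each → 4
  2 × C: 1 H each → 2
  2 × C (aromatic): no H
  2 × C: no H
  2 × O: no H
  1 × C: 3 H
  1 × O: 1 H
  Total hydrogens = 14.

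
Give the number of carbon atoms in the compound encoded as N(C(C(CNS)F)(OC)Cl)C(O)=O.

The symbol for carbon appears 5 times in the SMILES. (Cl is a single chlorine, not C + l.)

5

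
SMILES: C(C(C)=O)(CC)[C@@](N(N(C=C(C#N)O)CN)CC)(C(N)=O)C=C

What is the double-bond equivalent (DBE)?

6

Molecular formula from the SMILES: C15H25N5O3.
DoU = (2C + 2 + N − H − X)/2 = (2·15 + 2 + 5 − 25 − 0)/2 = 12/2 = 6.
(Structurally: 0 ring(s) + 6 π bond(s) = 6.)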